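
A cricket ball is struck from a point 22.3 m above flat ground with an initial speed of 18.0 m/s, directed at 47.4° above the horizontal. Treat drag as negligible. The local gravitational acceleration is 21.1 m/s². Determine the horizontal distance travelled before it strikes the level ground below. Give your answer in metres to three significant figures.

Components: vₓ = 18.00 cos 47.4° = 12.18 m/s, v_y0 = 18.00 sin 47.4° = 13.25 m/s.
With up positive and y = 0 at the ground: y(t) = 22.3 + (13.25) t − 10.55 t². Setting y = 0 and taking the positive root: t = [13.25 + √(13.25² + 2·21.1·22.3)] / 21.1 = (13.25 + 33.42) / 21.1 = 2.212 s.
Horizontal distance: R = vₓ t = 12.18 × 2.212 = 26.95 m.

26.9 m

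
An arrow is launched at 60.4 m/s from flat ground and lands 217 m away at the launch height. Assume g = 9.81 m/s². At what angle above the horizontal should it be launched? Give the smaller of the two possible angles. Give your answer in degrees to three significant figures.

17.8°

From R = (v₀²/g) sin 2θ: sin 2θ = 9.81 × 217 / 3648.2 = 0.5835.
2θ = 35.70° or 180° − 35.70° = 144.3°, so θ = 17.85° or 72.15°.
The smaller angle is 17.85°.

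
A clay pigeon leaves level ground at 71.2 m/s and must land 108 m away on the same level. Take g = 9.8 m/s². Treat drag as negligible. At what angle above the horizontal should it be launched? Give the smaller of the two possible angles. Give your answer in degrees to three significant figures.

6.03°

From R = (v₀²/g) sin 2θ: sin 2θ = 9.80 × 108 / 5069.4 = 0.2088.
2θ = 12.05° or 180° − 12.05° = 167.9°, so θ = 6.025° or 83.97°.
The smaller angle is 6.025°.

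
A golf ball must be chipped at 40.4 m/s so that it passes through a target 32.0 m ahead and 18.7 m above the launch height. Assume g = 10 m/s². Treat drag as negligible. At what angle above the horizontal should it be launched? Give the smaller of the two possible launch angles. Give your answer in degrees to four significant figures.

Trajectory: y = x tanθ − g x² (1 + tan²θ)/(2v₀²). With x = 32.0, y = 18.7, v₀ = 40.4, g = 10.0:
3.137 tan²θ − 32.0 tanθ + (21.84) = 0.
tanθ = [32.0 ± √(32.0² − 4 × 3.137 × (21.84))] / (2 × 3.137) = (32.0 ± 27.39) / 6.274, giving tanθ = 0.7354 or 9.466.
θ = 36.33° or 83.97°; the smaller is 36.33°.

36.33°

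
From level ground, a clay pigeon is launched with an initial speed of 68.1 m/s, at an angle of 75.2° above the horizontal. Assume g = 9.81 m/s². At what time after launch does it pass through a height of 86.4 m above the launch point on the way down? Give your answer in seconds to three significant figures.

11.9 s

Horizontal component vₓ = 68.10 cos 75.2° = 17.40 m/s; vertical v_y0 = 68.10 sin 75.2° = 65.84 m/s.
Require v_y0 t − ½ g t² = 86.4, i.e. 4.905 t² − 65.84 t + 86.4 = 0.
Quadratic formula: t = (65.84 ± √2639.8) / 9.81 = (65.84 ± 51.38) / 9.81 → t = 1.474 s or 11.95 s.
The descending-branch root is 11.95 s.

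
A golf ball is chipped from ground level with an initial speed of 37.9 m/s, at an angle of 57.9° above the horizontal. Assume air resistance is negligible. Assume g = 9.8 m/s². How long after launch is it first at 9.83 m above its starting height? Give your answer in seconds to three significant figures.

0.322 s

Horizontal component vₓ = 37.90 cos 57.9° = 20.14 m/s; vertical v_y0 = 37.90 sin 57.9° = 32.11 m/s.
Require v_y0 t − ½ g t² = 9.83, i.e. 4.900 t² − 32.11 t + 9.83 = 0.
t = [32.11 ± √(32.11² − 2·9.80·9.83)] / 9.80 = (32.11 ± 28.95) / 9.80, so t = 0.3220 s or t = 6.230 s.
The first (ascending) time is 0.3220 s.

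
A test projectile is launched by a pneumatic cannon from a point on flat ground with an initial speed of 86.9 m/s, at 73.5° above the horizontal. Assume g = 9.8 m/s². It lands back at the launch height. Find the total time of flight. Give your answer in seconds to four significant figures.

17.00 s

vₓ = 86.90 cos 73.5° = 24.68 m/s; v_y0 = 86.90 sin 73.5° = 83.32 m/s.
Time of flight on level ground: T = 2 v_y0 / g = 2 × 83.32 / 9.80 = 17.00 s.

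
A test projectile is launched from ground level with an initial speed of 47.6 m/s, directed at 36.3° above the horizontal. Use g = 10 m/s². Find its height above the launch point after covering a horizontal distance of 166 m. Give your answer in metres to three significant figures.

Horizontal component vₓ = 47.60 cos 36.3° = 38.36 m/s; vertical v_y0 = 47.60 sin 36.3° = 28.18 m/s.
x = vₓ t ⇒ t = 166/38.36 = 4.327 s.
Height: y = v_y0 t − ½ g t² = 28.18 × 4.327 − 5.000 × 4.327² = 121.9 − 93.62 = 28.32 m.

28.3 m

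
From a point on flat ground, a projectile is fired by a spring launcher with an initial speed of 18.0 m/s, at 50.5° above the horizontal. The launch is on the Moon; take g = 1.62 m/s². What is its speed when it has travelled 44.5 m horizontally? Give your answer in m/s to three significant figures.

vₓ = 18.00 cos 50.5° = 11.45 m/s; v_y0 = 18.00 sin 50.5° = 13.89 m/s.
At x = 44.5 m, t = x/vₓ = 44.5/11.45 = 3.887 s.
Vertical velocity there: v_y = v_y0 − g t = 13.89 − 1.62 × 3.887 = 7.593 m/s.
Speed: √(vₓ² + v_y²) = √(11.45² + 7.593²) = 13.74 m/s.

13.7 m/s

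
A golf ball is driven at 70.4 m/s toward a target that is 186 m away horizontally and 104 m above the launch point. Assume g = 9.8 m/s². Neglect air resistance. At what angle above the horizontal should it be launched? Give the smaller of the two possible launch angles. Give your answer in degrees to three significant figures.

Trajectory: y = x tanθ − g x² (1 + tan²θ)/(2v₀²). With x = 186, y = 104, v₀ = 70.4, g = 9.80:
34.20 tan²θ − 186 tanθ + (138.2) = 0.
tanθ = [186 ± √(186² − 4 × 34.20 × (138.2))] / (2 × 34.20) = (186 ± 125.2) / 68.41, giving tanθ = 0.8881 or 4.550.
θ = 41.61° or 77.60°; the smaller is 41.61°.

41.6°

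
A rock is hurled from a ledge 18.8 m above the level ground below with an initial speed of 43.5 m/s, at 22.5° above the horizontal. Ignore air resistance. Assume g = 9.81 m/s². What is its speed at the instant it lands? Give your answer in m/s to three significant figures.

Components: vₓ = 43.50 cos 22.5° = 40.19 m/s, v_y0 = 43.50 sin 22.5° = 16.65 m/s.
The projectile lands when y = 18.8 + (16.65) t − ½·9.81·t² = 0. Positive root: t = (16.65 + √(16.65² + 2·9.81·18.8)) / 9.81 = (16.65 + 25.42) / 9.81 = 4.288 s.
Vertical velocity at impact: v_y = v_y0 − g t = 16.65 − 9.81 × 4.288 = −25.42 m/s.
Speed: |v| = √(vₓ² + v_y²) = √(40.19² + 25.42²) = 47.55 m/s.

47.6 m/s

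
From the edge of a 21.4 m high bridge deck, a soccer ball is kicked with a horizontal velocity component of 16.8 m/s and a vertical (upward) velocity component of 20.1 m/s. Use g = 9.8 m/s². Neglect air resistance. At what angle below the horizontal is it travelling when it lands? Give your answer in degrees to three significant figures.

Vertical motion (up positive, ground at y = 0): 4.900 t² − (20.10) t − 21.4 = 0, so t = (20.10 + √(20.10² + 2·9.80·21.4)) / 9.80 = (20.10 + 28.70) / 9.80 = 4.979 s.
At impact: v_y = v_y0 − g t = −28.70 m/s; vₓ = 16.80 m/s.
Angle below horizontal: arctan(|v_y|/vₓ) = arctan(28.70/16.80) = 59.65°.

59.7°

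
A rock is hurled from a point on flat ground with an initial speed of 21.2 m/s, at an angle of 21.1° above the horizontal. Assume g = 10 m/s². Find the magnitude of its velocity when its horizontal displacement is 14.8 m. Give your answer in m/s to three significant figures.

Components: vₓ = 21.20 cos 21.1° = 19.78 m/s, v_y0 = 21.20 sin 21.1° = 7.632 m/s.
At x = 14.8 m, t = x/vₓ = 14.8/19.78 = 0.7483 s.
Vertical velocity there: v_y = v_y0 − g t = 7.632 − 10.0 × 0.7483 = 0.1491 m/s.
Speed: √(vₓ² + v_y²) = √(19.78² + 0.1491²) = 19.78 m/s.

19.8 m/s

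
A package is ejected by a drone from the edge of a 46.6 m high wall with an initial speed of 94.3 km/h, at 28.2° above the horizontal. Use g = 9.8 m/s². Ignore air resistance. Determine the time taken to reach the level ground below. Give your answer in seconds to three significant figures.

Convert: 94.3 km/h = 94.3/3.6 = 26.19 m/s.
Horizontal component vₓ = 26.19 cos 28.2° = 23.09 m/s; vertical v_y0 = 26.19 sin 28.2° = 12.38 m/s.
The projectile lands when y = 46.6 + (12.38) t − ½·9.80·t² = 0. Positive root: t = (12.38 + √(12.38² + 2·9.80·46.6)) / 9.80 = (12.38 + 32.66) / 9.80 = 4.596 s.

4.60 s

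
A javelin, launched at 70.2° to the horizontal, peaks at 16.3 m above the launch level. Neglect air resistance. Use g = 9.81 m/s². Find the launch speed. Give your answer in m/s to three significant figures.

At the peak v_y = 0, so v_y0 = √(2gH) = √(2 × 9.81 × 16.3) = 17.88 m/s.
v_y0 = v₀ sin θ ⇒ v₀ = 17.88 / sin 70.2° = 19.01 m/s.

19.0 m/s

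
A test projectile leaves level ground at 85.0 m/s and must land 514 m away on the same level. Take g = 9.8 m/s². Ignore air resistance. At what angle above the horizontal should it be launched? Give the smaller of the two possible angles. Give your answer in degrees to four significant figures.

Level-ground range R = v₀² sin(2θ)/g ⇒ sin(2θ) = gR/v₀² = 9.80 × 514 / 85.0² = 0.6972.
2θ = 44.20° or 180° − 44.20° = 135.8°, so θ = 22.10° or 67.90°.
The smaller angle is 22.10°.

22.10°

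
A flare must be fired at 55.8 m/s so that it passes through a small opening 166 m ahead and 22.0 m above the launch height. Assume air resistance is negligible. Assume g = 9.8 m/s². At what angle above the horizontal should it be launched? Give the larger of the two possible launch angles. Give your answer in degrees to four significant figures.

Trajectory: y = x tanθ − g x² (1 + tan²θ)/(2v₀²). With x = 166, y = 22.0, v₀ = 55.8, g = 9.80:
43.37 tan²θ − 166 tanθ + (65.37) = 0.
tanθ = [166 ± √(166² − 4 × 43.37 × (65.37))] / (2 × 43.37) = (166 ± 127.3) / 86.73, giving tanθ = 0.4457 or 3.382.
θ = 24.02° or 73.53°; the larger is 73.53°.

73.53°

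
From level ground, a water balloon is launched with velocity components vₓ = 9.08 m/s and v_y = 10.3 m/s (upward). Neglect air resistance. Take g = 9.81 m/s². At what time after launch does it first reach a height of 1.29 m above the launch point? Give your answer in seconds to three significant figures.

Set y = v_y0 t − ½ g t² = 1.29: 4.905 t² − 10.30 t + 1.29 = 0.
Quadratic formula: t = (10.30 ± √80.780) / 9.81 = (10.30 ± 8.988) / 9.81 → t = 0.1338 s or 1.966 s.
The first (ascending) time is 0.1338 s.

0.134 s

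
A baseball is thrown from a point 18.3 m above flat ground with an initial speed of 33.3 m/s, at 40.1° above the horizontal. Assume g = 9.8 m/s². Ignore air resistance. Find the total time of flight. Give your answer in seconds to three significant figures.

Resolve: vₓ = 33.30 cos 40.1° = 25.47 m/s and v_y0 = 33.30 sin 40.1° = 21.45 m/s.
The projectile lands when y = 18.3 + (21.45) t − ½·9.80·t² = 0. Positive root: t = (21.45 + √(21.45² + 2·9.80·18.3)) / 9.80 = (21.45 + 28.61) / 9.80 = 5.108 s.

5.11 s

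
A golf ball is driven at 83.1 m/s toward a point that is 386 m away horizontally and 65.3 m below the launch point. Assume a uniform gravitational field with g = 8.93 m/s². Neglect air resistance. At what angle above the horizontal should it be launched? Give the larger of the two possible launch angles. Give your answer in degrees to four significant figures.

Trajectory: y = x tanθ − g x² (1 + tan²θ)/(2v₀²). With x = 386, y = −65.3, v₀ = 83.1, g = 8.93:
96.34 tan²θ − 386 tanθ + (31.04) = 0.
tanθ = [386 ± √(386² − 4 × 96.34 × (31.04))] / (2 × 96.34) = (386 ± 370.2) / 192.7, giving tanθ = 0.08209 or 3.925.
θ = 4.693° or 75.71°; the larger is 75.71°.

75.71°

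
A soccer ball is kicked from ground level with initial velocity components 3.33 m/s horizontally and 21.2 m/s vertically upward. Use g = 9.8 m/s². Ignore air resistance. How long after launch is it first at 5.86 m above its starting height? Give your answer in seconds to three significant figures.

Height y(t) = 21.20 t − 4.900 t² = 5.86 gives 4.900 t² − 21.20 t + 5.86 = 0.
t = [21.20 ± √(21.20² − 2·9.80·5.86)] / 9.80 = (21.20 ± 18.29) / 9.80, so t = 0.2968 s or t = 4.030 s.
The first (ascending) time is 0.2968 s.

0.297 s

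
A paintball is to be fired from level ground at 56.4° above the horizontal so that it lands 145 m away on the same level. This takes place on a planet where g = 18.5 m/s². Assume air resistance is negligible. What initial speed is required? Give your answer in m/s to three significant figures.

From R = (v₀² / g) sin 2θ: v₀ = √(gR / sin 2θ).
v₀ = √(18.5 × 145 / sin 112.8°) = √(2682 / 0.9219) = √2909.9 = 53.94 m/s.

53.9 m/s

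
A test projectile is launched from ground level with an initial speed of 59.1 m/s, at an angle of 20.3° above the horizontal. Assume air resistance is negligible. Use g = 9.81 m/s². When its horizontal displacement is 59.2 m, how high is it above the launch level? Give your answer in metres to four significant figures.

Components: vₓ = 59.10 cos 20.3° = 55.43 m/s, v_y0 = 59.10 sin 20.3° = 20.50 m/s.
At x = 59.2 m, t = x/vₓ = 59.2/55.43 = 1.068 s.
Height: y = v_y0 t − ½ g t² = 20.50 × 1.068 − 4.905 × 1.068² = 21.90 − 5.595 = 16.30 m.

16.30 m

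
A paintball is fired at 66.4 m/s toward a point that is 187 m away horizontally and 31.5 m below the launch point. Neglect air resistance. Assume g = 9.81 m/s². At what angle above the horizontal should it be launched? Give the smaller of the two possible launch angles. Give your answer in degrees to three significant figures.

Trajectory: y = x tanθ − g x² (1 + tan²θ)/(2v₀²). With x = 187, y = −31.5, v₀ = 66.4, g = 9.81:
38.90 tan²θ − 187 tanθ + (7.403) = 0.
tanθ = [187 ± √(187² − 4 × 38.90 × (7.403))] / (2 × 38.90) = (187 ± 183.9) / 77.81, giving tanθ = 0.03992 or 4.767.
θ = 2.286° or 78.15°; the smaller is 2.286°.

2.29°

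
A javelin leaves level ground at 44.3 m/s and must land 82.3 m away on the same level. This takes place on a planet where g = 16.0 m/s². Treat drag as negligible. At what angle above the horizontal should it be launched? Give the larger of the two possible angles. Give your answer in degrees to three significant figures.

68.9°

From R = (v₀²/g) sin 2θ: sin 2θ = 16.0 × 82.3 / 1962.5 = 0.6710.
2θ = 42.14° or 180° − 42.14° = 137.9°, so θ = 21.07° or 68.93°.
The larger angle is 68.93°.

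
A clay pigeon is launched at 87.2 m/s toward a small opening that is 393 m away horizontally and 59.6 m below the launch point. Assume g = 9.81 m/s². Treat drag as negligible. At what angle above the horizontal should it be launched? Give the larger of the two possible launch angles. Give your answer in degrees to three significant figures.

Trajectory: y = x tanθ − g x² (1 + tan²θ)/(2v₀²). With x = 393, y = −59.6, v₀ = 87.2, g = 9.81:
99.63 tan²θ − 393 tanθ + (40.03) = 0.
tanθ = [393 ± √(393² − 4 × 99.63 × (40.03))] / (2 × 99.63) = (393 ± 372.2) / 199.3, giving tanθ = 0.1046 or 3.840.
θ = 5.973° or 75.40°; the larger is 75.40°.

75.4°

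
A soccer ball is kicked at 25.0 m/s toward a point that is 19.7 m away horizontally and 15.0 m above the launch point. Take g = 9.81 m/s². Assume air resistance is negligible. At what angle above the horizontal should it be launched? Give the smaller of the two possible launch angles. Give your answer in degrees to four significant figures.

47.85°

Trajectory: y = x tanθ − g x² (1 + tan²θ)/(2v₀²). With x = 19.7, y = 15.0, v₀ = 25.0, g = 9.81:
3.046 tan²θ − 19.7 tanθ + (18.05) = 0.
tanθ = [19.7 ± √(19.7² − 4 × 3.046 × (18.05))] / (2 × 3.046) = (19.7 ± 12.97) / 6.091, giving tanθ = 1.105 or 5.363.
θ = 47.85° or 79.44°; the smaller is 47.85°.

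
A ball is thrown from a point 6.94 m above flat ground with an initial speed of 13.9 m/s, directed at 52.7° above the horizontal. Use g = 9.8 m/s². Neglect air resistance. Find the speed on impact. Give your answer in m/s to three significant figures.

Components: vₓ = 13.90 cos 52.7° = 8.423 m/s, v_y0 = 13.90 sin 52.7° = 11.06 m/s.
With up positive and y = 0 at the ground: y(t) = 6.94 + (11.06) t − 4.900 t². Setting y = 0 and taking the positive root: t = [11.06 + √(11.06² + 2·9.80·6.94)] / 9.80 = (11.06 + 16.07) / 9.80 = 2.768 s.
Vertical velocity at impact: v_y = v_y0 − g t = 11.06 − 9.80 × 2.768 = −16.07 m/s.
Speed: |v| = √(vₓ² + v_y²) = √(8.423² + 16.07²) = 18.14 m/s.

18.1 m/s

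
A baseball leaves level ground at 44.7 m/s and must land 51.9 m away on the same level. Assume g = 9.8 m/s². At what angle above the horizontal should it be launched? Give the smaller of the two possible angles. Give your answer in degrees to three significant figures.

From R = (v₀²/g) sin 2θ: sin 2θ = 9.80 × 51.9 / 1998.1 = 0.2546.
2θ = 14.75° or 180° − 14.75° = 165.3°, so θ = 7.374° or 82.63°.
The smaller angle is 7.374°.

7.37°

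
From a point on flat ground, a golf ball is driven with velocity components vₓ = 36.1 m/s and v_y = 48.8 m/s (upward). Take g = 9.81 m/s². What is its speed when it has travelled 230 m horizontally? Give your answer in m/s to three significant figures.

x = vₓ t ⇒ t = 230/36.10 = 6.371 s.
Vertical velocity there: v_y = v_y0 − g t = 48.80 − 9.81 × 6.371 = −13.70 m/s.
Speed: √(vₓ² + v_y²) = √(36.10² + 13.70²) = 38.61 m/s.

38.6 m/s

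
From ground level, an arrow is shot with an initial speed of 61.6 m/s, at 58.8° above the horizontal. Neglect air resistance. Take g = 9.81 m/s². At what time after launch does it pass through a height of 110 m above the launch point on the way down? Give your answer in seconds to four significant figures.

vₓ = 61.60 cos 58.8° = 31.91 m/s; v_y0 = 61.60 sin 58.8° = 52.69 m/s.
Require v_y0 t − ½ g t² = 110, i.e. 4.905 t² − 52.69 t + 110 = 0.
Quadratic formula: t = (52.69 ± √618.08) / 9.81 = (52.69 ± 24.86) / 9.81 → t = 2.837 s or 7.905 s.
The descending-branch root is 7.905 s.

7.905 s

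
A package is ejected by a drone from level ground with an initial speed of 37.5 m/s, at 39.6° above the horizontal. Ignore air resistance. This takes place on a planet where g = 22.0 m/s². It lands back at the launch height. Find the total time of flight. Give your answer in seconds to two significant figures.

Horizontal component vₓ = 37.50 cos 39.6° = 28.89 m/s; vertical v_y0 = 37.50 sin 39.6° = 23.90 m/s.
It returns to y = 0 when t = 2 v_y0 / g = 2(23.90)/22.0 = 2.173 s.

2.2 s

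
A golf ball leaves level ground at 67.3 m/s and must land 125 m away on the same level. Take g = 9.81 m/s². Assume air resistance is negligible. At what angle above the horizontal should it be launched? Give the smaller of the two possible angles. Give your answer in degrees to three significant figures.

Level-ground range R = v₀² sin(2θ)/g ⇒ sin(2θ) = gR/v₀² = 9.81 × 125 / 67.3² = 0.2707.
2θ = 15.71° or 180° − 15.71° = 164.3°, so θ = 7.854° or 82.15°.
The smaller angle is 7.854°.

7.85°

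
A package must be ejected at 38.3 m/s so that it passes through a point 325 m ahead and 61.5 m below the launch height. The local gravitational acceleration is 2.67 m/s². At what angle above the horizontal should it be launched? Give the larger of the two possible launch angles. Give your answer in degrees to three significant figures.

Trajectory: y = x tanθ − g x² (1 + tan²θ)/(2v₀²). With x = 325, y = −61.5, v₀ = 38.3, g = 2.67:
96.13 tan²θ − 325 tanθ + (34.63) = 0.
tanθ = [325 ± √(325² − 4 × 96.13 × (34.63))] / (2 × 96.13) = (325 ± 303.8) / 192.3, giving tanθ = 0.1101 or 3.271.
θ = 6.285° or 73.00°; the larger is 73.00°.

73.0°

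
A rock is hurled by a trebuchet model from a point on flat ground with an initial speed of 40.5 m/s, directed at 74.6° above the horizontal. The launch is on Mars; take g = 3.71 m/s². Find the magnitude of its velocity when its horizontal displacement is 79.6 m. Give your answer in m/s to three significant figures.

Components: vₓ = 40.50 cos 74.6° = 10.76 m/s, v_y0 = 40.50 sin 74.6° = 39.05 m/s.
Time to reach x = 79.6 m: t = x/vₓ = 79.6/10.76 = 7.401 s.
Vertical velocity there: v_y = v_y0 − g t = 39.05 − 3.71 × 7.401 = 11.59 m/s.
Speed: √(vₓ² + v_y²) = √(10.76² + 11.59²) = 15.81 m/s.

15.8 m/s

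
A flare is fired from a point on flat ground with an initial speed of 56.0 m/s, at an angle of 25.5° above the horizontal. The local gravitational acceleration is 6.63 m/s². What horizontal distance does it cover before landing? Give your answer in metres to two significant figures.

vₓ = 56.00 cos 25.5° = 50.54 m/s; v_y0 = 56.00 sin 25.5° = 24.11 m/s.
Flight time T = 2 v_y0 / g = 7.273 s.
Range: R = vₓ T = 50.54 × 7.273 = 367.6 m.

370 m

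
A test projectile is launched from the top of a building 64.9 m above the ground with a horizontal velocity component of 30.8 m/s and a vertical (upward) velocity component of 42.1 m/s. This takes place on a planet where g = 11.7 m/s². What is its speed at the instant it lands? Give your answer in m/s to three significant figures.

65.1 m/s

The projectile lands when y = 64.9 + (42.10) t − ½·11.7·t² = 0. Positive root: t = (42.10 + √(42.10² + 2·11.7·64.9)) / 11.7 = (42.10 + 57.37) / 11.7 = 8.502 s.
Vertical velocity at impact: v_y = v_y0 − g t = 42.10 − 11.7 × 8.502 = −57.37 m/s.
Speed: |v| = √(vₓ² + v_y²) = √(30.80² + 57.37²) = 65.11 m/s.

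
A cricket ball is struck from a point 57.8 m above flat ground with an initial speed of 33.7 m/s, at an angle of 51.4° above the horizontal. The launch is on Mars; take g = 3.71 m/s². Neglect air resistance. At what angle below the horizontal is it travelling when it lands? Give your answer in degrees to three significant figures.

57.9°

Resolve: vₓ = 33.70 cos 51.4° = 21.02 m/s and v_y0 = 33.70 sin 51.4° = 26.34 m/s.
With up positive and y = 0 at the ground: y(t) = 57.8 + (26.34) t − 1.855 t². Setting y = 0 and taking the positive root: t = [26.34 + √(26.34² + 2·3.71·57.8)] / 3.71 = (26.34 + 33.50) / 3.71 = 16.13 s.
At impact: v_y = v_y0 − g t = −33.50 m/s; vₓ = 21.02 m/s.
Angle below horizontal: arctan(|v_y|/vₓ) = arctan(33.50/21.02) = 57.89°.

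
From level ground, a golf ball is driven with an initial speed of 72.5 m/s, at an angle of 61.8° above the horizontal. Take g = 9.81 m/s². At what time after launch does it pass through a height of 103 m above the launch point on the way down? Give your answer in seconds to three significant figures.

Resolve: vₓ = 72.50 cos 61.8° = 34.26 m/s and v_y0 = 72.50 sin 61.8° = 63.89 m/s.
Set y = v_y0 t − ½ g t² = 103: 4.905 t² − 63.89 t + 103 = 0.
t = [63.89 ± √(63.89² − 2·9.81·103)] / 9.81 = (63.89 ± 45.41) / 9.81, so t = 1.885 s or t = 11.14 s.
The descending-branch root is 11.14 s.

11.1 s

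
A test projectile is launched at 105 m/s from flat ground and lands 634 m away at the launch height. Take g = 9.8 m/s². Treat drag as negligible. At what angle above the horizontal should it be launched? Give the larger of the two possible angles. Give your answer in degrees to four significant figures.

72.85°

From R = (v₀²/g) sin 2θ: sin 2θ = 9.80 × 634 / 11025 = 0.5636.
2θ = 34.30° or 180° − 34.30° = 145.7°, so θ = 17.15° or 72.85°.
The larger angle is 72.85°.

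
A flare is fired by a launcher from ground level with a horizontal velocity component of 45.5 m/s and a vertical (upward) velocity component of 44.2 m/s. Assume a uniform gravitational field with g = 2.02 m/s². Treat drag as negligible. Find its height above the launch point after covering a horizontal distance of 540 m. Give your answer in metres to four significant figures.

At x = 540 m, t = x/vₓ = 540/45.50 = 11.87 s.
Height: y = v_y0 t − ½ g t² = 44.20 × 11.87 − 1.010 × 11.87² = 524.6 − 142.3 = 382.3 m.

382.3 m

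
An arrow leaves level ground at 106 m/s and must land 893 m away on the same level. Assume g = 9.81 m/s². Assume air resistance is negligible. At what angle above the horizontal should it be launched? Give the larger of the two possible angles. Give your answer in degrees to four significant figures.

64.38°

Level-ground range R = v₀² sin(2θ)/g ⇒ sin(2θ) = gR/v₀² = 9.81 × 893 / 106² = 0.7797.
2θ = 51.23° or 180° − 51.23° = 128.8°, so θ = 25.62° or 64.38°.
The larger angle is 64.38°.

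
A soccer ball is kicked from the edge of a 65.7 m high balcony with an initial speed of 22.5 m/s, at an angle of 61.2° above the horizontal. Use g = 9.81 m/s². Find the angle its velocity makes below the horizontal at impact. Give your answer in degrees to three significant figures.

75.2°

Components: vₓ = 22.50 cos 61.2° = 10.84 m/s, v_y0 = 22.50 sin 61.2° = 19.72 m/s.
The projectile lands when y = 65.7 + (19.72) t − ½·9.81·t² = 0. Positive root: t = (19.72 + √(19.72² + 2·9.81·65.7)) / 9.81 = (19.72 + 40.96) / 9.81 = 6.185 s.
At impact: v_y = v_y0 − g t = −40.96 m/s; vₓ = 10.84 m/s.
Angle below horizontal: arctan(|v_y|/vₓ) = arctan(40.96/10.84) = 75.18°.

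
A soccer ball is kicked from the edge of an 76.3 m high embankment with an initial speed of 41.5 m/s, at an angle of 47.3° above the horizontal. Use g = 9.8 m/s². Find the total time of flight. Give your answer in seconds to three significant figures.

8.14 s

vₓ = 41.50 cos 47.3° = 28.14 m/s; v_y0 = 41.50 sin 47.3° = 30.50 m/s.
The projectile lands when y = 76.3 + (30.50) t − ½·9.80·t² = 0. Positive root: t = (30.50 + √(30.50² + 2·9.80·76.3)) / 9.80 = (30.50 + 49.25) / 9.80 = 8.138 s.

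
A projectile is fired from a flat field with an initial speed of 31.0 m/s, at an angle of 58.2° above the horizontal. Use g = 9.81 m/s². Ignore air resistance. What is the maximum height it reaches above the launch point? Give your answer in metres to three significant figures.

35.4 m

Resolve: vₓ = 31.00 cos 58.2° = 16.34 m/s and v_y0 = 31.00 sin 58.2° = 26.35 m/s.
Peak height H = v_y0² / (2g) = 694.15 / 19.62 = 35.38 m.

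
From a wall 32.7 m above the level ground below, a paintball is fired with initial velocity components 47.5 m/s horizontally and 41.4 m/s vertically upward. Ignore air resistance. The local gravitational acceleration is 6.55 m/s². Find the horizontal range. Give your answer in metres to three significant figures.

636 m

The projectile lands when y = 32.7 + (41.40) t − ½·6.55·t² = 0. Positive root: t = (41.40 + √(41.40² + 2·6.55·32.7)) / 6.55 = (41.40 + 46.29) / 6.55 = 13.39 s.
Horizontal distance: R = vₓ t = 47.50 × 13.39 = 635.9 m.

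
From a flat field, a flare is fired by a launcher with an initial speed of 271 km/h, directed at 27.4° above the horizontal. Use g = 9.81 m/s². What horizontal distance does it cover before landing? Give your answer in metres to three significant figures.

Convert: 271 km/h = 271/3.6 = 75.28 m/s.
vₓ = 75.28 cos 27.4° = 66.83 m/s; v_y0 = 75.28 sin 27.4° = 34.64 m/s.
Flight time T = 2 v_y0 / g = 7.063 s.
Range: R = vₓ T = 66.83 × 7.063 = 472.0 m.

472 m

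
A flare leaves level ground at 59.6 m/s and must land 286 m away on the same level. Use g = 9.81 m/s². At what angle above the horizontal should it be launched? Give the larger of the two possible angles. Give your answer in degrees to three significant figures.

63.9°

From R = (v₀²/g) sin 2θ: sin 2θ = 9.81 × 286 / 3552.2 = 0.7898.
2θ = 52.17° or 180° − 52.17° = 127.8°, so θ = 26.09° or 63.91°.
The larger angle is 63.91°.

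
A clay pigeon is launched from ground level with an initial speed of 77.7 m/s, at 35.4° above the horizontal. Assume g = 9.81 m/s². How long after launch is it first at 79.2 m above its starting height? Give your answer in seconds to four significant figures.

2.374 s

vₓ = 77.70 cos 35.4° = 63.34 m/s; v_y0 = 77.70 sin 35.4° = 45.01 m/s.
Require v_y0 t − ½ g t² = 79.2, i.e. 4.905 t² − 45.01 t + 79.2 = 0.
t = [45.01 ± √(45.01² − 2·9.81·79.2)] / 9.81 = (45.01 ± 21.73) / 9.81, so t = 2.374 s or t = 6.803 s.
The first (ascending) time is 2.374 s.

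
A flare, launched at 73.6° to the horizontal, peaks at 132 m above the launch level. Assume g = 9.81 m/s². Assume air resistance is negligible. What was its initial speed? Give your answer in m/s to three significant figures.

53.0 m/s

At the peak v_y = 0, so v_y0 = √(2gH) = √(2 × 9.81 × 132) = 50.89 m/s.
v_y0 = v₀ sin θ ⇒ v₀ = 50.89 / sin 73.6° = 53.05 m/s.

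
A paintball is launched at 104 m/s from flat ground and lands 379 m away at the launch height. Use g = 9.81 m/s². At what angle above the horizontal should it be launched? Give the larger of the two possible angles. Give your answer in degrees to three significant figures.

R = v₀² sin 2θ / g gives sin 2θ = gR/v₀² = 9.81·379/104² = 0.3437.
2θ = 20.11° or 180° − 20.11° = 159.9°, so θ = 10.05° or 79.95°.
The larger angle is 79.95°.

79.9°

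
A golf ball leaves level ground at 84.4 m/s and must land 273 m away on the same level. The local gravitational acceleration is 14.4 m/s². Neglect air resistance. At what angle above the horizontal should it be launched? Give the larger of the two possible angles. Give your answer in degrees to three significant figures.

Level-ground range R = v₀² sin(2θ)/g ⇒ sin(2θ) = gR/v₀² = 14.4 × 273 / 84.4² = 0.5519.
2θ = 33.50° or 180° − 33.50° = 146.5°, so θ = 16.75° or 73.25°.
The larger angle is 73.25°.

73.3°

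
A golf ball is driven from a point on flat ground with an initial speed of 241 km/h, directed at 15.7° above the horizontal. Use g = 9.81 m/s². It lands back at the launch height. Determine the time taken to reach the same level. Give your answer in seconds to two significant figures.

3.7 s

Convert: 241 km/h = 241/3.6 = 66.94 m/s.
Components: vₓ = 66.94 cos 15.7° = 64.45 m/s, v_y0 = 66.94 sin 15.7° = 18.12 m/s.
It returns to y = 0 when t = 2 v_y0 / g = 2(18.12)/9.81 = 3.693 s.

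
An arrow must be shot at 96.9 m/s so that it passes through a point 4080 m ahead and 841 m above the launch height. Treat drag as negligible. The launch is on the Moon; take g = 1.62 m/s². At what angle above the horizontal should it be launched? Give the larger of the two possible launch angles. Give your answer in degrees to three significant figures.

64.3°

Trajectory: y = x tanθ − g x² (1 + tan²θ)/(2v₀²). With x = 4080, y = 841, v₀ = 96.9, g = 1.62:
1436 tan²θ − 4080 tanθ + (2277) = 0.
tanθ = [4080 ± √(4080² − 4 × 1436 × (2277))] / (2 × 1436) = (4080 ± 1889) / 2872, giving tanθ = 0.7630 or 2.078.
θ = 37.34° or 64.30°; the larger is 64.30°.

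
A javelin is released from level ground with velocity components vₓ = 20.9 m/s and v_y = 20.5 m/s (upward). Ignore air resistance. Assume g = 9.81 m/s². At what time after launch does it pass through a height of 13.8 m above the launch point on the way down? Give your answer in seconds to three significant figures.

Height y(t) = 20.50 t − 4.905 t² = 13.8 gives 4.905 t² − 20.50 t + 13.8 = 0.
t = [20.50 ± √(20.50² − 2·9.81·13.8)] / 9.81 = (20.50 ± 12.23) / 9.81, so t = 0.8433 s or t = 3.336 s.
The descending-branch root is 3.336 s.

3.34 s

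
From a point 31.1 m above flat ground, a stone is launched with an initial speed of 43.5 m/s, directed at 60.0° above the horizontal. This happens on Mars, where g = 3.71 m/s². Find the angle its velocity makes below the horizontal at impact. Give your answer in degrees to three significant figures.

Resolve: vₓ = 43.50 cos 60.0° = 21.75 m/s and v_y0 = 43.50 sin 60.0° = 37.67 m/s.
Vertical motion (up positive, ground at y = 0): 1.855 t² − (37.67) t − 31.1 = 0, so t = (37.67 + √(37.67² + 2·3.71·31.1)) / 3.71 = (37.67 + 40.62) / 3.71 = 21.10 s.
At impact: v_y = v_y0 − g t = −40.62 m/s; vₓ = 21.75 m/s.
Angle below horizontal: arctan(|v_y|/vₓ) = arctan(40.62/21.75) = 61.83°.

61.8°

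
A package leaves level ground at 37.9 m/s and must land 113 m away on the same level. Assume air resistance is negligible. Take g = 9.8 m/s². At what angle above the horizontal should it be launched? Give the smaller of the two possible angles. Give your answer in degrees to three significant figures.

From R = (v₀²/g) sin 2θ: sin 2θ = 9.80 × 113 / 1436.4 = 0.7709.
2θ = 50.44° or 180° − 50.44° = 129.6°, so θ = 25.22° or 64.78°.
The smaller angle is 25.22°.

25.2°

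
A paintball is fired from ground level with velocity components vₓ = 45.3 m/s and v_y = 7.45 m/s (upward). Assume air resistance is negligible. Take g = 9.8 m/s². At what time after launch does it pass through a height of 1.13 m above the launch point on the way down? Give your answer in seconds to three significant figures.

Set y = v_y0 t − ½ g t² = 1.13: 4.900 t² − 7.450 t + 1.13 = 0.
Quadratic formula: t = (7.450 ± √33.354) / 9.80 = (7.450 ± 5.775) / 9.80 → t = 0.1709 s or 1.350 s.
The descending-branch root is 1.350 s.

1.35 s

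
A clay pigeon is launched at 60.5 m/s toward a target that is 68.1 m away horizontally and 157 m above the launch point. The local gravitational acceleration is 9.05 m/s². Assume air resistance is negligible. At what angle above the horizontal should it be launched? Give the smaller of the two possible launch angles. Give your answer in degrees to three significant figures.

Trajectory: y = x tanθ − g x² (1 + tan²θ)/(2v₀²). With x = 68.1, y = 157, v₀ = 60.5, g = 9.05:
5.733 tan²θ − 68.1 tanθ + (162.7) = 0.
tanθ = [68.1 ± √(68.1² − 4 × 5.733 × (162.7))] / (2 × 5.733) = (68.1 ± 30.09) / 11.47, giving tanθ = 3.315 or 8.564.
θ = 73.21° or 83.34°; the smaller is 73.21°.

73.2°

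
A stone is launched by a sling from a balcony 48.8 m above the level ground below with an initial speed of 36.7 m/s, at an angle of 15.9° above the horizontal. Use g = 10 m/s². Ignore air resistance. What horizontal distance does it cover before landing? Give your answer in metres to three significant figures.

151 m

Resolve: vₓ = 36.70 cos 15.9° = 35.30 m/s and v_y0 = 36.70 sin 15.9° = 10.05 m/s.
With up positive and y = 0 at the ground: y(t) = 48.8 + (10.05) t − 5.000 t². Setting y = 0 and taking the positive root: t = [10.05 + √(10.05² + 2·10.0·48.8)] / 10.0 = (10.05 + 32.82) / 10.0 = 4.287 s.
Horizontal distance: R = vₓ t = 35.30 × 4.287 = 151.3 m.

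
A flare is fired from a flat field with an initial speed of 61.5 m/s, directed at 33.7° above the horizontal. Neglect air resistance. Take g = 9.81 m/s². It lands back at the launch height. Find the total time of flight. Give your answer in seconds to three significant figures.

Horizontal component vₓ = 61.50 cos 33.7° = 51.17 m/s; vertical v_y0 = 61.50 sin 33.7° = 34.12 m/s.
Time of flight on level ground: T = 2 v_y0 / g = 2 × 34.12 / 9.81 = 6.957 s.

6.96 s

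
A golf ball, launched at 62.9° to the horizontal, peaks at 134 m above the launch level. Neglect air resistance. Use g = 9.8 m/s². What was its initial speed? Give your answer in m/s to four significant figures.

At the peak v_y = 0, so v_y0 = √(2gH) = √(2 × 9.80 × 134) = 51.25 m/s.
v_y0 = v₀ sin θ ⇒ v₀ = 51.25 / sin 62.9° = 57.57 m/s.

57.57 m/s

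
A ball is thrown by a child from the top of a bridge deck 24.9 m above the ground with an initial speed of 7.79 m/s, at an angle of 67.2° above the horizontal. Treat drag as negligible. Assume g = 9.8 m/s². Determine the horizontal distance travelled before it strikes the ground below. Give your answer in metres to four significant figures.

9.368 m

vₓ = 7.790 cos 67.2° = 3.019 m/s; v_y0 = 7.790 sin 67.2° = 7.181 m/s.
Vertical motion (up positive, ground at y = 0): 4.900 t² − (7.181) t − 24.9 = 0, so t = (7.181 + √(7.181² + 2·9.80·24.9)) / 9.80 = (7.181 + 23.23) / 9.80 = 3.103 s.
Horizontal distance: R = vₓ t = 3.019 × 3.103 = 9.368 m.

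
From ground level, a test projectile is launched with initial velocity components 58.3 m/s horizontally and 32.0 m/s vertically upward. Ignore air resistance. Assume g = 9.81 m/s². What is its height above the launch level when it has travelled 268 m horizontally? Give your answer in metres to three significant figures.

43.5 m

x = vₓ t ⇒ t = 268/58.30 = 4.597 s.
Height: y = v_y0 t − ½ g t² = 32.00 × 4.597 − 4.905 × 4.597² = 147.1 − 103.7 = 43.45 m.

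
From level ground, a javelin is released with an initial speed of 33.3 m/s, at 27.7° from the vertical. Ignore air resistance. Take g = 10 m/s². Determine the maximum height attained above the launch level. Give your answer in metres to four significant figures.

43.46 m

Resolve: vₓ = 33.30 sin 27.7° = 15.48 m/s and v_y0 = 33.30 cos 27.7° = 29.48 m/s.
Peak height H = v_y0² / (2g) = 869.28 / 20.00 = 43.46 m.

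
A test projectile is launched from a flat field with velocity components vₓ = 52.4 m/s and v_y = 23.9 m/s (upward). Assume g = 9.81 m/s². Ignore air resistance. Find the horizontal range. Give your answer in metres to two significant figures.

260 m

Time aloft: T = 2 v_y0 / g = 2 × 23.90 / 9.81 = 4.873 s.
Horizontal distance R = vₓ T = 52.40 × 4.873 = 255.3 m.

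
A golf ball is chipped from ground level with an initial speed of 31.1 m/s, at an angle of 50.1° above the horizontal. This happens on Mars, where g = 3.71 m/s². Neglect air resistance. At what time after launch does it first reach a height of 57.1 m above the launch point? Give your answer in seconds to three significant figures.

Components: vₓ = 31.10 cos 50.1° = 19.95 m/s, v_y0 = 31.10 sin 50.1° = 23.86 m/s.
Height y(t) = 23.86 t − 1.855 t² = 57.1 gives 1.855 t² − 23.86 t + 57.1 = 0.
Quadratic formula: t = (23.86 ± √145.56) / 3.71 = (23.86 ± 12.06) / 3.71 → t = 3.179 s or 9.683 s.
The first (ascending) time is 3.179 s.

3.18 s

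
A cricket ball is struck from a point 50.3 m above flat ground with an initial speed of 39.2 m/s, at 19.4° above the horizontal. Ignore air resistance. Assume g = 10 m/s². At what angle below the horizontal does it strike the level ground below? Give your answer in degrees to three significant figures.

Components: vₓ = 39.20 cos 19.4° = 36.97 m/s, v_y0 = 39.20 sin 19.4° = 13.02 m/s.
With up positive and y = 0 at the ground: y(t) = 50.3 + (13.02) t − 5.000 t². Setting y = 0 and taking the positive root: t = [13.02 + √(13.02² + 2·10.0·50.3)] / 10.0 = (13.02 + 34.29) / 10.0 = 4.731 s.
At impact: v_y = v_y0 − g t = −34.29 m/s; vₓ = 36.97 m/s.
Angle below horizontal: arctan(|v_y|/vₓ) = arctan(34.29/36.97) = 42.84°.

42.8°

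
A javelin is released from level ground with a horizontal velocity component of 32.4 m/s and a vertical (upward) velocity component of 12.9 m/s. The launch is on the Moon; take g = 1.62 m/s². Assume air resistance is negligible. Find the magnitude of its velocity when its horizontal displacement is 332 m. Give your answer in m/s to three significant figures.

At x = 332 m, t = x/vₓ = 332/32.40 = 10.25 s.
Vertical velocity there: v_y = v_y0 − g t = 12.90 − 1.62 × 10.25 = −3.700 m/s.
Speed: √(vₓ² + v_y²) = √(32.40² + 3.700²) = 32.61 m/s.

32.6 m/s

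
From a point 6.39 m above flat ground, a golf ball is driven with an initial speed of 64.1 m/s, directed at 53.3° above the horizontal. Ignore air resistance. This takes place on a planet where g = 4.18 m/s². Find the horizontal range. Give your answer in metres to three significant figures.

947 m

vₓ = 64.10 cos 53.3° = 38.31 m/s; v_y0 = 64.10 sin 53.3° = 51.39 m/s.
The projectile lands when y = 6.39 + (51.39) t − ½·4.18·t² = 0. Positive root: t = (51.39 + √(51.39² + 2·4.18·6.39)) / 4.18 = (51.39 + 51.91) / 4.18 = 24.71 s.
Horizontal distance: R = vₓ t = 38.31 × 24.71 = 946.7 m.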